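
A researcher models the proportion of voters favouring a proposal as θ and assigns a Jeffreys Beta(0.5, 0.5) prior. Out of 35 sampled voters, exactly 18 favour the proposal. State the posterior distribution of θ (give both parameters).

Observing 18 successes and 17 failures updates Beta(0.5, 0.5) by adding the success and failure counts to the two shape parameters: α = 0.5+18 = 18.5, β = 0.5+17 = 17.5.

Posterior: Beta(18.5, 17.5)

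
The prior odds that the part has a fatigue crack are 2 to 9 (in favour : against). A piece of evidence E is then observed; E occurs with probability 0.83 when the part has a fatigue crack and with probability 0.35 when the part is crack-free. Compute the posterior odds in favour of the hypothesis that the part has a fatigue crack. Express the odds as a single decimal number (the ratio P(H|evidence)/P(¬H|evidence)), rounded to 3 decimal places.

Prior odds = 2/9 = 0.22222.
Likelihood ratio for E = 0.83/0.35 = 2.3714.
Posterior odds = prior odds × LR = 0.52698.

Posterior odds ≈ 0.527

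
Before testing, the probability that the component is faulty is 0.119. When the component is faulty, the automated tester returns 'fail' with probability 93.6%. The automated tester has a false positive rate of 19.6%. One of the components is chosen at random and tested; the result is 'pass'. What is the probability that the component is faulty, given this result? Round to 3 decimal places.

Let H be the event that the component is faulty. P(H) = 0.119, so P(¬H) = 0.881. With E the 'pass' result, P(E|H) = 0.064 and P(E|¬H) = 0.804.
P(E) = 0.064·0.119 + 0.804·0.881 = 0.0076160 + 0.70832 = 0.71594.
By Bayes' theorem, P(H|E) = 0.0076160 / 0.71594 = 0.011.

P(H | E) ≈ 0.011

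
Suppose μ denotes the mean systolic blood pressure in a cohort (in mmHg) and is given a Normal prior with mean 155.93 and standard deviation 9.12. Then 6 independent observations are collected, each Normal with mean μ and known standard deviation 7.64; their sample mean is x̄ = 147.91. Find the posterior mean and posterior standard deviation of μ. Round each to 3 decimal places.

With known σ, the Normal prior is conjugate. Weight on the data is w = (n/σ²)/(n/σ² + 1/τ₀²) = 0.102793/(0.102793+0.0120229) = 0.89529.
Posterior mean = w·x̄ + (1−w)·μ₀ = 0.89529·147.91 + 0.10471·155.93 = 148.750. Posterior variance = 1/(0.102793+0.0120229) = 8.70958, so SD = 2.951.

Posterior mean ≈ 148.750; posterior SD ≈ 2.951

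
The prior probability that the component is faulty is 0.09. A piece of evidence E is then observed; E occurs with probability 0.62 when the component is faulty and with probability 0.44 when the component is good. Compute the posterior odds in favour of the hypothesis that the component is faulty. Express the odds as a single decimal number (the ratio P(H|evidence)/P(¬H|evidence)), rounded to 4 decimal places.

Posterior odds ≈ 0.1394

Prior odds = 0.09/(1−0.09) = 0.098901.
Likelihood ratio for E = 0.62/0.44 = 1.4091.
Posterior odds = prior odds × LR = 0.13936.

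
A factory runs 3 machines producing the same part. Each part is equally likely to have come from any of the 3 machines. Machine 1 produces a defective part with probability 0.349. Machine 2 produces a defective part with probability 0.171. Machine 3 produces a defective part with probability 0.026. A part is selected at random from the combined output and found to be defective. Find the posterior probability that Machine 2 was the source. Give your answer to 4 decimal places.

P(defective|M1) = 0.349; P(defective|M2) = 0.171; P(defective|M3) = 0.026.
Prior × likelihood for each source: 0.333333·0.349=0.1163, 0.333333·0.171=0.05700, 0.333333·0.026=0.008667. Summing gives P(defective) = 0.18200.
P(Machine 2 | defective) = 0.05700 / 0.18200 = 0.3132.

Posterior probability ≈ 0.3132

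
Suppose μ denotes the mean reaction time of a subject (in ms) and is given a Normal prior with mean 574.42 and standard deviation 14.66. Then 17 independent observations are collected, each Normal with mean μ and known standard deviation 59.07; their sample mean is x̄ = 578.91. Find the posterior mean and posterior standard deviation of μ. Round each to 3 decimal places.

Posterior mean ≈ 576.717; posterior SD ≈ 10.246

Prior precision 1/τ₀² = 1/14.66² = 0.00465299; data precision n/σ² = 17/59.07² = 0.00487209.
Posterior precision = 0.00465299 + 0.00487209 = 0.00952508, giving posterior SD = 1/√0.00952508 = 10.246.
Posterior mean = (0.00465299·574.42 + 0.00487209·578.91) / 0.00952508 = 576.717.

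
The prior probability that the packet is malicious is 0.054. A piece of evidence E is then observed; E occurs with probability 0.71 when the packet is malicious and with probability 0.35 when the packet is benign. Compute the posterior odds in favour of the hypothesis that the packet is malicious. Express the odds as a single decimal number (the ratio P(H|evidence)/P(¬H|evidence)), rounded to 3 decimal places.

Prior odds = 0.054/(1−0.054) = 0.057082.
Likelihood ratio for E = 0.71/0.35 = 2.0286.
Posterior odds = prior odds × LR = 0.11580.

Posterior odds ≈ 0.116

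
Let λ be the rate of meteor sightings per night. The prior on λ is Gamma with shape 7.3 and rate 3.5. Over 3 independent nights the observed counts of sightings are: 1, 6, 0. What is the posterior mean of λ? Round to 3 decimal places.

Posterior mean ≈ 2.200

Total count ∑xᵢ = 7 over n = 3 nights.
Gamma is conjugate to the Poisson likelihood: posterior is Gamma(shape = 7.3+7 = 14.3, rate = 3.5+3 = 6.5).
Posterior mean = shape/rate = 14.3/6.5 = 2.200.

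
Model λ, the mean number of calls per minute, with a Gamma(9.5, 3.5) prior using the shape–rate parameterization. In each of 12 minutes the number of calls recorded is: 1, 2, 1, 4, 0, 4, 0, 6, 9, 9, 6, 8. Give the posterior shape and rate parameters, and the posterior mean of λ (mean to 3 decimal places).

Total count ∑xᵢ = 50 over n = 12 minutes.
Gamma is conjugate to the Poisson likelihood: posterior is Gamma(shape = 9.5+50 = 59.5, rate = 3.5+12 = 15.5).
E[λ | data] = 59.5/15.5 = 3.839.

Posterior: Gamma(shape=59.5, rate=15.5); mean ≈ 3.839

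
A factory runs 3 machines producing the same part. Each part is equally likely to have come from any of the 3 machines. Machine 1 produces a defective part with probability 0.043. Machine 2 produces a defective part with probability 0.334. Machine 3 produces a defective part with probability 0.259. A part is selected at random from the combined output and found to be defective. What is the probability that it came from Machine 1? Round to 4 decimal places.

Posterior probability ≈ 0.0676

Tabulate prior·likelihood by source: [1] prior 0.333333, lik 0.043, product 0.01433; [2] prior 0.333333, lik 0.334, product 0.1113; [3] prior 0.333333, lik 0.259, product 0.08633.
Normalizing constant = 0.21200; the posterior for Machine 1 is its product over the sum, 0.01433/0.21200 = 0.0676.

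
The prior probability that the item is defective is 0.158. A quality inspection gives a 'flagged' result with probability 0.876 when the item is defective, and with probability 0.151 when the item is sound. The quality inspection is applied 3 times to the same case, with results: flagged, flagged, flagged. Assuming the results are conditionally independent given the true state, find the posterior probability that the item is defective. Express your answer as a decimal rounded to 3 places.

Let H be the event that the item is defective; start with P(H) = 0.158. P('flagged'|H) = 0.876, P('flagged'|¬H) = 0.151.
Update on result 1 ('flagged'): P(H) ← 0.876·0.1580 / (0.876·0.1580 + 0.151·0.8420) = 0.13841/0.26555 = 0.5212.
Update on result 2 ('flagged'): P(H) ← 0.876·0.5212 / (0.876·0.5212 + 0.151·0.4788) = 0.45658/0.52888 = 0.8633.
Update on result 3 ('flagged'): P(H) ← 0.876·0.8633 / (0.876·0.8633 + 0.151·0.1367) = 0.75625/0.77689 = 0.9734.

Posterior P(H) ≈ 0.973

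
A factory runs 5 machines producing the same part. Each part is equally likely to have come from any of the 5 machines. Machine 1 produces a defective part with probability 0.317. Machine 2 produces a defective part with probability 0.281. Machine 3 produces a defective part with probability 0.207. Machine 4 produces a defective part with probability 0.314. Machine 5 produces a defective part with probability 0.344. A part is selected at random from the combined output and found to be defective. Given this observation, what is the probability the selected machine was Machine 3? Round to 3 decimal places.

Tabulate prior·likelihood by source: [1] prior 0.2, lik 0.317, product 0.06340; [2] prior 0.2, lik 0.281, product 0.05620; [3] prior 0.2, lik 0.207, product 0.04140; [4] prior 0.2, lik 0.314, product 0.06280; [5] prior 0.2, lik 0.344, product 0.06880.
Normalizing constant = 0.29260; the posterior for Machine 3 is its product over the sum, 0.04140/0.29260 = 0.141.

Posterior probability ≈ 0.141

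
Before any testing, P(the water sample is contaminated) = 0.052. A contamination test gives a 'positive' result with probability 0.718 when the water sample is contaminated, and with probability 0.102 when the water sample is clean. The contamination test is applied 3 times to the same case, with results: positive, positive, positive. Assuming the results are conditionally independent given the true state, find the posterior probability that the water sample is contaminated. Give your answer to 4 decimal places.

With H the event that the water sample is contaminated, the joint likelihood of the observed sequence is P(data|H) = 0.718·0.718·0.718 = 0.37015 and P(data|¬H) = 0.102·0.102·0.102 = 0.0010612.
Bayes: P(H|data) = 0.052·0.37015 / (0.052·0.37015 + 0.948·0.0010612) = 0.019248/0.020254 = 0.9503.

Posterior P(H) ≈ 0.9503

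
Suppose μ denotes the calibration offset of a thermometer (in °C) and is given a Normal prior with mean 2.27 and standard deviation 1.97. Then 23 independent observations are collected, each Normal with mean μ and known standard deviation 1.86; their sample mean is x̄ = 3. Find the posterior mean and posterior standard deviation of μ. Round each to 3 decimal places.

Posterior mean ≈ 2.973; posterior SD ≈ 0.381

Prior precision 1/τ₀² = 1/1.97² = 0.257672; data precision n/σ² = 23/1.86² = 6.64817.
Posterior precision = 0.257672 + 6.64817 = 6.90584, giving posterior SD = 1/√6.90584 = 0.381.
Posterior mean = (0.257672·2.27 + 6.64817·3) / 6.90584 = 2.973.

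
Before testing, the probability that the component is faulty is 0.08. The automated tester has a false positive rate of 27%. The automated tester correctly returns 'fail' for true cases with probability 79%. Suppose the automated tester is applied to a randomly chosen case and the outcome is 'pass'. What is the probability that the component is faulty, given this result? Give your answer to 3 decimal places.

Write H for 'the component is faulty'. Prior odds H:¬H = 0.08/0.92 = 0.086957. For the 'pass' outcome, the likelihood ratio is 0.21/0.73 = 0.28767.
Posterior odds = 0.086957 × 0.28767 = 0.025015, so P(H|E) = 0.025015/(1+0.025015) = 0.024.

P(H | E) ≈ 0.024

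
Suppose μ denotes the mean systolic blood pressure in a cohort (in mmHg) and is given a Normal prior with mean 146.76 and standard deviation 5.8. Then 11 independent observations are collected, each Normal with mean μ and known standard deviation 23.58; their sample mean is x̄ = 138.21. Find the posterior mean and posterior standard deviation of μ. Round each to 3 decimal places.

With known σ, the Normal prior is conjugate. Weight on the data is w = (n/σ²)/(n/σ² + 1/τ₀²) = 0.0197836/(0.0197836+0.0297265) = 0.39959.
Posterior mean = w·x̄ + (1−w)·μ₀ = 0.39959·138.21 + 0.60041·146.76 = 143.344. Posterior variance = 1/(0.0197836+0.0297265) = 20.1979, so SD = 4.494.

Posterior mean ≈ 143.344; posterior SD ≈ 4.494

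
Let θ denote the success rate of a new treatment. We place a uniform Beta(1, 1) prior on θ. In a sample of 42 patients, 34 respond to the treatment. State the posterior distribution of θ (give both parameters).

Observing 34 successes and 8 failures updates Beta(1, 1) by adding the success and failure counts to the two shape parameters: α = 1+34 = 35, β = 1+8 = 9.

Posterior: Beta(35, 9)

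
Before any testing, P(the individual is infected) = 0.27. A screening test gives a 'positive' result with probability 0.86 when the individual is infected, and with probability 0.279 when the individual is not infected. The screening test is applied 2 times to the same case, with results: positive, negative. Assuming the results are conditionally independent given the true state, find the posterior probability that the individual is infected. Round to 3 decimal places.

Posterior P(H) ≈ 0.181

Let H be the event that the individual is infected; start with P(H) = 0.27. P('positive'|H) = 0.86, P('positive'|¬H) = 0.279.
Update on result 1 ('positive'): P(H) ← 0.86·0.2700 / (0.86·0.2700 + 0.279·0.7300) = 0.23220/0.43587 = 0.5327.
Update on result 2 ('negative'): P(H) ← 0.14·0.5327 / (0.14·0.5327 + 0.721·0.4673) = 0.074582/0.41149 = 0.1813.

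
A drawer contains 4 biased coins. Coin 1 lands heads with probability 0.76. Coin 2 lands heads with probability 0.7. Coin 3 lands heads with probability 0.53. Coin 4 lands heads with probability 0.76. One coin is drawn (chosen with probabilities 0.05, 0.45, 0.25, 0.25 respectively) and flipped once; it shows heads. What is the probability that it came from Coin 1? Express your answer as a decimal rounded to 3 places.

P(heads|C1) = 0.76; P(heads|C2) = 0.7; P(heads|C3) = 0.53; P(heads|C4) = 0.76.
Prior × likelihood for each source: 0.05·0.76=0.03800, 0.45·0.7=0.3150, 0.25·0.53=0.1325, 0.25·0.76=0.1900. Summing gives P(heads) = 0.67550.
P(Coin 1 | heads) = 0.03800 / 0.67550 = 0.056.

Posterior probability ≈ 0.056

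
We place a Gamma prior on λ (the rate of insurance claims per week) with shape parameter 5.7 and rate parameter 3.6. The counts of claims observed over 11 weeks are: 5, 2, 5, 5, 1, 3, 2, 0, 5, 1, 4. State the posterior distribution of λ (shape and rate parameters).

Total count ∑xᵢ = 33 over n = 11 weeks.
Gamma is conjugate to the Poisson likelihood: posterior is Gamma(shape = 5.7+33 = 38.7, rate = 3.6+11 = 14.6).

Posterior: Gamma(shape=38.7, rate=14.6)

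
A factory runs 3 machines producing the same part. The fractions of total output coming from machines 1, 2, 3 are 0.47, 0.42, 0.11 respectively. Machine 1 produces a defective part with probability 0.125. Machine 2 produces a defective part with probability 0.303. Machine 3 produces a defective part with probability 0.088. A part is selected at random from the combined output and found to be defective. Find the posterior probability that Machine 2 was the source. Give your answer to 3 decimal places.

Posterior probability ≈ 0.650

Tabulate prior·likelihood by source: [1] prior 0.47, lik 0.125, product 0.05875; [2] prior 0.42, lik 0.303, product 0.1273; [3] prior 0.11, lik 0.088, product 0.009680.
Normalizing constant = 0.19569; the posterior for Machine 2 is its product over the sum, 0.1273/0.19569 = 0.650.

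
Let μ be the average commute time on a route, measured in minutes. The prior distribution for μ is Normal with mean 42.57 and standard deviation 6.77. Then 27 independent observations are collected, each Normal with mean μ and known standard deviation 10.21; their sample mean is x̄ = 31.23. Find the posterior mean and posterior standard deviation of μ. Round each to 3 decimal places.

Posterior mean ≈ 32.111; posterior SD ≈ 1.887

With known σ, the Normal prior is conjugate. Weight on the data is w = (n/σ²)/(n/σ² + 1/τ₀²) = 0.259007/(0.259007+0.0218184) = 0.92231.
Posterior mean = w·x̄ + (1−w)·μ₀ = 0.92231·31.23 + 0.077694·42.57 = 32.111. Posterior variance = 1/(0.259007+0.0218184) = 3.56093, so SD = 1.887.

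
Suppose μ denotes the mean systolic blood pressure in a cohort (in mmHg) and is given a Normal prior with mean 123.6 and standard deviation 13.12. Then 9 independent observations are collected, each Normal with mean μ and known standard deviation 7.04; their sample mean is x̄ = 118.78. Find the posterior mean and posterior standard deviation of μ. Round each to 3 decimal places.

Posterior mean ≈ 118.929; posterior SD ≈ 2.310

With known σ, the Normal prior is conjugate. Weight on the data is w = (n/σ²)/(n/σ² + 1/τ₀²) = 0.181592/(0.181592+0.00580941) = 0.96900.
Posterior mean = w·x̄ + (1−w)·μ₀ = 0.96900·118.78 + 0.031000·123.6 = 118.929. Posterior variance = 1/(0.181592+0.00580941) = 5.33613, so SD = 2.310.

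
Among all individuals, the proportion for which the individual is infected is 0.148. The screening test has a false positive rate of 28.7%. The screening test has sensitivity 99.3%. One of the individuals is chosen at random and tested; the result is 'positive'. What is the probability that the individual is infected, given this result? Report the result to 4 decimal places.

P(H | E) ≈ 0.3754

Write H for 'the individual is infected'. Prior odds H:¬H = 0.148/0.852 = 0.17371. For the 'positive' outcome, the likelihood ratio is 0.993/0.287 = 3.4599.
Posterior odds = 0.17371 × 3.4599 = 0.60102, so P(H|E) = 0.60102/(1+0.60102) = 0.3754.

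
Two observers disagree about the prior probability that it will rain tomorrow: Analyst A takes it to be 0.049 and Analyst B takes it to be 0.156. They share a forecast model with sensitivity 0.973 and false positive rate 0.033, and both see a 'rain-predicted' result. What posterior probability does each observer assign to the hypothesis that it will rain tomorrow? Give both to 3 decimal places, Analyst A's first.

Analyst A: 0.603; Analyst B: 0.845

The likelihood ratio for a 'rain-predicted' result is 0.973/0.033 = 29.485.
Analyst A: prior odds 0.049/0.951 = 0.051525; posterior odds 1.5192; posterior probability 0.603.
Analyst B: prior odds 0.156/0.844 = 0.18483; posterior odds 5.4498; posterior probability 0.845.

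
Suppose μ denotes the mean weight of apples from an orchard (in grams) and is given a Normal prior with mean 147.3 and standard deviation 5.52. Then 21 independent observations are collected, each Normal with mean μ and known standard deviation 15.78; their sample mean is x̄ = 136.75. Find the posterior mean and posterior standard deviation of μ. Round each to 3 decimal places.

With known σ, the Normal prior is conjugate. Weight on the data is w = (n/σ²)/(n/σ² + 1/τ₀²) = 0.0843345/(0.0843345+0.0328187) = 0.71986.
Posterior mean = w·x̄ + (1−w)·μ₀ = 0.71986·136.75 + 0.28014·147.3 = 139.705. Posterior variance = 1/(0.0843345+0.0328187) = 8.53583, so SD = 2.922.

Posterior mean ≈ 139.705; posterior SD ≈ 2.922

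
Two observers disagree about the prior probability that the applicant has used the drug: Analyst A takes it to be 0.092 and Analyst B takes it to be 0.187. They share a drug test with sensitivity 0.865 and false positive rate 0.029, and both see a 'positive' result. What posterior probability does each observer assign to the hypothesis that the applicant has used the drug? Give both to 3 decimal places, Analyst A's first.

P('+'|H) = 0.865, P('+'|¬H) = 0.029.
Analyst A: numerator 0.865·0.092 = 0.079580; evidence = 0.079580+0.029·0.908 = 0.10591; posterior = 0.751.
Analyst B: numerator 0.865·0.187 = 0.16176; evidence = 0.16176+0.029·0.813 = 0.18533; posterior = 0.873.

Analyst A: 0.751; Analyst B: 0.873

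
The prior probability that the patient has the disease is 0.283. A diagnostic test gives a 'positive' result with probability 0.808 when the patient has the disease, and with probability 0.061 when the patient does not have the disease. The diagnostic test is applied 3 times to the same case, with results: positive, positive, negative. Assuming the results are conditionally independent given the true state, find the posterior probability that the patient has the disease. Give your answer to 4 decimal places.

Posterior P(H) ≈ 0.9340

With H the event that the patient has the disease, the joint likelihood of the observed sequence is P(data|H) = 0.808·0.808·0.192 = 0.12535 and P(data|¬H) = 0.061·0.061·0.939 = 0.0034940.
Bayes: P(H|data) = 0.283·0.12535 / (0.283·0.12535 + 0.717·0.0034940) = 0.035474/0.037979 = 0.9340.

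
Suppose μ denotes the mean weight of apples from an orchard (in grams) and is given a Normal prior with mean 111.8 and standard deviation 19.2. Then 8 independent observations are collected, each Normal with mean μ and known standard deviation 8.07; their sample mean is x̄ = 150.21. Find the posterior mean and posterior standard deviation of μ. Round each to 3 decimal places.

Posterior mean ≈ 149.380; posterior SD ≈ 2.822

Prior precision 1/τ₀² = 1/19.2² = 0.00271267; data precision n/σ² = 8/8.07² = 0.122841.
Posterior precision = 0.00271267 + 0.122841 = 0.125554, giving posterior SD = 1/√0.125554 = 2.822.
Posterior mean = (0.00271267·111.8 + 0.122841·150.21) / 0.125554 = 149.380.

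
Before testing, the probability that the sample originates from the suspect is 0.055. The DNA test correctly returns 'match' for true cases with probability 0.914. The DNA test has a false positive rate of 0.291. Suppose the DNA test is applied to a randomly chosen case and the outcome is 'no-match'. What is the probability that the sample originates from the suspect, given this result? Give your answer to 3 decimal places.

P(H | E) ≈ 0.007

Write H for 'the sample originates from the suspect'. Prior odds H:¬H = 0.055/0.945 = 0.058201. For the 'no-match' outcome, the likelihood ratio is 0.086/0.709 = 0.12130.
Posterior odds = 0.058201 × 0.12130 = 0.0070596, so P(H|E) = 0.0070596/(1+0.0070596) = 0.007.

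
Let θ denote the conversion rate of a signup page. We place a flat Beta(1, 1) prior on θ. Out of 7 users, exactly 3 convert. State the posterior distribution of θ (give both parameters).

Posterior: Beta(4, 5)

The binomial likelihood is conjugate to the Beta prior: with 3 successes and 4 failures, the posterior is Beta(1+3, 1+4) = Beta(4, 5).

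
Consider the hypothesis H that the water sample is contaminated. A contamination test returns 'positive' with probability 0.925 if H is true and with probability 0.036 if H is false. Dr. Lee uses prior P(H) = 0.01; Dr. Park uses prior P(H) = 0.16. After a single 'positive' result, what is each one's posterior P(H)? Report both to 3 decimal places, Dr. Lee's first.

Dr. Lee: 0.206; Dr. Park: 0.830

P('+'|H) = 0.925, P('+'|¬H) = 0.036.
Dr. Lee: numerator 0.925·0.01 = 0.0092500; evidence = 0.0092500+0.036·0.99 = 0.044890; posterior = 0.206.
Dr. Park: numerator 0.925·0.16 = 0.14800; evidence = 0.14800+0.036·0.84 = 0.17824; posterior = 0.830.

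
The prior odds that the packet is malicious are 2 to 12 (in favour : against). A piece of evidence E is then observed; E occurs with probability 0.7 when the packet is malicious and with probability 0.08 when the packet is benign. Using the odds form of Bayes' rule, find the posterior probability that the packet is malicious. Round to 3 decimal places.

Prior odds = 2/12 = 0.16667.
Likelihood ratio for E = 0.7/0.08 = 8.7500.
Posterior odds = prior odds × LR = 1.4583.
Posterior probability = odds/(1+odds) = 1.4583/2.4583 = 0.593.

Posterior probability ≈ 0.593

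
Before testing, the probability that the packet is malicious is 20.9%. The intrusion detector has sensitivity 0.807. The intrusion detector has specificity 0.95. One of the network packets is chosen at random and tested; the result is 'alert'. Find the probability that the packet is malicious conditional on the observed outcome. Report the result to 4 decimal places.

P(H | E) ≈ 0.8101

Let H be the event that the packet is malicious. P(H) = 0.209, so P(¬H) = 0.791. With E the 'alert' result, P(E|H) = 0.807 and P(E|¬H) = 0.05.
P(E) = 0.807·0.209 + 0.05·0.791 = 0.16866 + 0.039550 = 0.20821.
By Bayes' theorem, P(H|E) = 0.16866 / 0.20821 = 0.8101.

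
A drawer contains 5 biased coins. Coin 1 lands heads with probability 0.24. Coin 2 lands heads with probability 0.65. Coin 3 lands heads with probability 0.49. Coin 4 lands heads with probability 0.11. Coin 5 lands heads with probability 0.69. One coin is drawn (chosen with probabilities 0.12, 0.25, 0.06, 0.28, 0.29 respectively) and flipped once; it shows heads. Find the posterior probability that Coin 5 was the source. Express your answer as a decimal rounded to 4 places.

Posterior probability ≈ 0.4431

P(heads|C1) = 0.24; P(heads|C2) = 0.65; P(heads|C3) = 0.49; P(heads|C4) = 0.11; P(heads|C5) = 0.69.
Prior × likelihood for each source: 0.12·0.24=0.02880, 0.25·0.65=0.1625, 0.06·0.49=0.02940, 0.28·0.11=0.03080, 0.29·0.69=0.2001. Summing gives P(heads) = 0.45160.
P(Coin 5 | heads) = 0.2001 / 0.45160 = 0.4431.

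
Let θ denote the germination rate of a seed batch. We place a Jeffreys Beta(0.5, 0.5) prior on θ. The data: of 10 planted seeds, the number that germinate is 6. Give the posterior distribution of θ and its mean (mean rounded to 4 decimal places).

Observing 6 successes and 4 failures updates Beta(0.5, 0.5) by adding the success and failure counts to the two shape parameters: α = 0.5+6 = 6.5, β = 0.5+4 = 4.5.
Posterior mean = α/(α+β) = 6.5/11 = 0.5909.

Posterior: Beta(6.5, 4.5); mean ≈ 0.5909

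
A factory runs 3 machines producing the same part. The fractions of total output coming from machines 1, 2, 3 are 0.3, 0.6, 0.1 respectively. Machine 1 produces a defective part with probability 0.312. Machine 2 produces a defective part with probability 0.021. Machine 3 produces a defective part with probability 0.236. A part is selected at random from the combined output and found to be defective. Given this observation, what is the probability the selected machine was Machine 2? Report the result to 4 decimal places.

Posterior probability ≈ 0.0971

P(defective|M1) = 0.312; P(defective|M2) = 0.021; P(defective|M3) = 0.236.
Prior × likelihood for each source: 0.3·0.312=0.09360, 0.6·0.021=0.01260, 0.1·0.236=0.02360. Summing gives P(defective) = 0.12980.
P(Machine 2 | defective) = 0.01260 / 0.12980 = 0.0971.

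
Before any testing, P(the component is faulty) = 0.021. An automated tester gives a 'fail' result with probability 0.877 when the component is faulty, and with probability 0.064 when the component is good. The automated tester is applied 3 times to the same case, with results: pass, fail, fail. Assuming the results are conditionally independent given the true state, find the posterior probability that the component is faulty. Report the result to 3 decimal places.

Posterior P(H) ≈ 0.346

With H the event that the component is faulty, the joint likelihood of the observed sequence is P(data|H) = 0.123·0.877·0.877 = 0.094603 and P(data|¬H) = 0.936·0.064·0.064 = 0.0038339.
Bayes: P(H|data) = 0.021·0.094603 / (0.021·0.094603 + 0.979·0.0038339) = 0.0019867/0.0057400 = 0.3461.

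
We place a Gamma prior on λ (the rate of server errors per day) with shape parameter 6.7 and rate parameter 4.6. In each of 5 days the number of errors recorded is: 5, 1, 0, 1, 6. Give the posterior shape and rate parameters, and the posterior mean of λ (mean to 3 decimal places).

Total count ∑xᵢ = 13 over n = 5 days.
Gamma is conjugate to the Poisson likelihood: posterior is Gamma(shape = 6.7+13 = 19.7, rate = 4.6+5 = 9.6).
E[λ | data] = 19.7/9.6 = 2.052.

Posterior: Gamma(shape=19.7, rate=9.6); mean ≈ 2.052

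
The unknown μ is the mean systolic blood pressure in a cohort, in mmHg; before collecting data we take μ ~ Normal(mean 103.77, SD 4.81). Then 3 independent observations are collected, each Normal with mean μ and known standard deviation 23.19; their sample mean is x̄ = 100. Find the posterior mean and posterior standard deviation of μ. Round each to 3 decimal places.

Posterior mean ≈ 103.339; posterior SD ≈ 4.527

Prior precision 1/τ₀² = 1/4.81² = 0.0432225; data precision n/σ² = 3/23.19² = 0.00557853.
Posterior precision = 0.0432225 + 0.00557853 = 0.0488010, giving posterior SD = 1/√0.0488010 = 4.527.
Posterior mean = (0.0432225·103.77 + 0.00557853·100) / 0.0488010 = 103.339.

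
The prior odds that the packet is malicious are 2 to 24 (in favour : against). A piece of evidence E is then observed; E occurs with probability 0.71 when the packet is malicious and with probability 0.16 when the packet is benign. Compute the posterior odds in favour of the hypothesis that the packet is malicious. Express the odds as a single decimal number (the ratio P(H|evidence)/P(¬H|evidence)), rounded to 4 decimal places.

Posterior odds ≈ 0.3698

Prior odds = 2/24 = 0.083333.
Likelihood ratio for E = 0.71/0.16 = 4.4375.
Posterior odds = prior odds × LR = 0.36979.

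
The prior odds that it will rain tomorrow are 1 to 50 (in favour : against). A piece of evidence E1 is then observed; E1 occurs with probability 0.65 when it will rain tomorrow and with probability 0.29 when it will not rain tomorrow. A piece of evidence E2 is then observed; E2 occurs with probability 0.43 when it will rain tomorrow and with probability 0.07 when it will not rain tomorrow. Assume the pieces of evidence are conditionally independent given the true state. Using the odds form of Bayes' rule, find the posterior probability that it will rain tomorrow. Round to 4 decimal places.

Posterior probability ≈ 0.2159

Prior odds = 1/50 = 0.020000. In log-odds, ln(0.020000) = -3.9120.
Add log likelihood ratios: ln(2.2414) + ln(6.1429) = 2.6224.
Posterior log-odds = -1.2896, so posterior odds = exp(-1.2896) = 0.27537. Converting, P(H|E) = 0.27537/1.2754 = 0.2159.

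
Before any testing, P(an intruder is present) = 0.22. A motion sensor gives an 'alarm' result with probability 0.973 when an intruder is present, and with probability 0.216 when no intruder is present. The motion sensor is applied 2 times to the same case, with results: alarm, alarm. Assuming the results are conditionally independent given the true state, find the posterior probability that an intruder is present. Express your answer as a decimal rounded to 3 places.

Posterior P(H) ≈ 0.851

With H the event that an intruder is present, the joint likelihood of the observed sequence is P(data|H) = 0.973·0.973 = 0.94673 and P(data|¬H) = 0.216·0.216 = 0.046656.
Bayes: P(H|data) = 0.22·0.94673 / (0.22·0.94673 + 0.78·0.046656) = 0.20828/0.24467 = 0.8513.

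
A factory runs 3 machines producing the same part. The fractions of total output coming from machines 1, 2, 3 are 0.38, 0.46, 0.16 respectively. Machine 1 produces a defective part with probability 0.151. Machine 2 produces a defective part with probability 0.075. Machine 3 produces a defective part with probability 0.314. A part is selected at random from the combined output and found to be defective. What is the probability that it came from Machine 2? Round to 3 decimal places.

Posterior probability ≈ 0.243

Tabulate prior·likelihood by source: [1] prior 0.38, lik 0.151, product 0.05738; [2] prior 0.46, lik 0.075, product 0.03450; [3] prior 0.16, lik 0.314, product 0.05024.
Normalizing constant = 0.14212; the posterior for Machine 2 is its product over the sum, 0.03450/0.14212 = 0.243.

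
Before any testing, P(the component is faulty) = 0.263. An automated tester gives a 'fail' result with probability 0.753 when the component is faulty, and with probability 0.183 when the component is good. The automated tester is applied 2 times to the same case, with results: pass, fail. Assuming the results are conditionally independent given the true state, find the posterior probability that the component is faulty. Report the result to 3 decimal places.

Posterior P(H) ≈ 0.307

Let H be the event that the component is faulty; start with P(H) = 0.263. P('fail'|H) = 0.753, P('fail'|¬H) = 0.183.
Update on result 1 ('pass'): P(H) ← 0.247·0.2630 / (0.247·0.2630 + 0.817·0.7370) = 0.064961/0.66709 = 0.0974.
Update on result 2 ('fail'): P(H) ← 0.753·0.0974 / (0.753·0.0974 + 0.183·0.9026) = 0.073327/0.23851 = 0.3074.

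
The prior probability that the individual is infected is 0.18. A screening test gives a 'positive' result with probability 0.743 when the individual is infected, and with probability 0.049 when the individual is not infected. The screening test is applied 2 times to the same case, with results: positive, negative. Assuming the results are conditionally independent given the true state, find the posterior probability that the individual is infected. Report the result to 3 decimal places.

Posterior P(H) ≈ 0.474

With H the event that the individual is infected, the joint likelihood of the observed sequence is P(data|H) = 0.743·0.257 = 0.19095 and P(data|¬H) = 0.049·0.951 = 0.046599.
Bayes: P(H|data) = 0.18·0.19095 / (0.18·0.19095 + 0.82·0.046599) = 0.034371/0.072582 = 0.4735.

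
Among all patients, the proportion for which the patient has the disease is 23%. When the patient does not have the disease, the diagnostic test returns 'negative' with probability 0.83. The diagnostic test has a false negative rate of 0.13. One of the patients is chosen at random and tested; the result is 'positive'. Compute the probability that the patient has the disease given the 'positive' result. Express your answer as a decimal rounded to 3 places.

P(H | E) ≈ 0.605

Let H be the event that the patient has the disease. P(H) = 0.23, so P(¬H) = 0.77. With E the 'positive' result, P(E|H) = 0.87 and P(E|¬H) = 0.17.
P(E) = 0.87·0.23 + 0.17·0.77 = 0.20010 + 0.13090 = 0.33100.
By Bayes' theorem, P(H|E) = 0.20010 / 0.33100 = 0.605.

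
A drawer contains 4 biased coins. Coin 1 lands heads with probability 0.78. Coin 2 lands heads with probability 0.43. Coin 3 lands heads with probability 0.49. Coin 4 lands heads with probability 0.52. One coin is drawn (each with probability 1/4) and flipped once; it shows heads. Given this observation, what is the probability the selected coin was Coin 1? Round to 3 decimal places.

Tabulate prior·likelihood by source: [1] prior 0.25, lik 0.78, product 0.1950; [2] prior 0.25, lik 0.43, product 0.1075; [3] prior 0.25, lik 0.49, product 0.1225; [4] prior 0.25, lik 0.52, product 0.1300.
Normalizing constant = 0.55500; the posterior for Coin 1 is its product over the sum, 0.1950/0.55500 = 0.351.

Posterior probability ≈ 0.351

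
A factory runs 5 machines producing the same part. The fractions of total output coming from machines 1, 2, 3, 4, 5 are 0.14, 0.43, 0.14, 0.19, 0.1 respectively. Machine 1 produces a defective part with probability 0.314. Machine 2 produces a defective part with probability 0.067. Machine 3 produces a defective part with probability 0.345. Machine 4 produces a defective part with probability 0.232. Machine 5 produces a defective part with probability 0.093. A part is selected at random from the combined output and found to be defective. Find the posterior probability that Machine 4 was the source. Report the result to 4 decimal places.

Posterior probability ≈ 0.2527

Tabulate prior·likelihood by source: [1] prior 0.14, lik 0.314, product 0.04396; [2] prior 0.43, lik 0.067, product 0.02881; [3] prior 0.14, lik 0.345, product 0.04830; [4] prior 0.19, lik 0.232, product 0.04408; [5] prior 0.1, lik 0.093, product 0.009300.
Normalizing constant = 0.17445; the posterior for Machine 4 is its product over the sum, 0.04408/0.17445 = 0.2527.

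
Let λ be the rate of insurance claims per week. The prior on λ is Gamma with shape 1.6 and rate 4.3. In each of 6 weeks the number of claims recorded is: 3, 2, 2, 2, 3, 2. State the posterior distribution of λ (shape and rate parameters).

The Poisson likelihood adds the total count to the shape and the number of exposure periods to the rate. Here ∑xᵢ = 14 and n = 6, so shape 1.6→15.6 and rate 4.3→10.3.

Posterior: Gamma(shape=15.6, rate=10.3)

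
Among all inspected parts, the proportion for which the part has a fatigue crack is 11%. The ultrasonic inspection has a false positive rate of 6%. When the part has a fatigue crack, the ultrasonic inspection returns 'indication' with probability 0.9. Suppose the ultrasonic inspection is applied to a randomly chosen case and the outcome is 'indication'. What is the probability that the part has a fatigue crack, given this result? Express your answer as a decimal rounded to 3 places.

P(H | E) ≈ 0.650

Write H for 'the part has a fatigue crack'. Prior odds H:¬H = 0.11/0.89 = 0.12360. For the 'indication' outcome, the likelihood ratio is 0.9/0.06 = 15.000.
Posterior odds = 0.12360 × 15.000 = 1.8539, so P(H|E) = 1.8539/(1+1.8539) = 0.650.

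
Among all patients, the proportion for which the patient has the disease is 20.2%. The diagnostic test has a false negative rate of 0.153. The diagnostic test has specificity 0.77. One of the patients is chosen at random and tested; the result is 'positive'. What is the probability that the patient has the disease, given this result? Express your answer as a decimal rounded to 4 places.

P(H | E) ≈ 0.4825

Write H for 'the patient has the disease'. Prior odds H:¬H = 0.202/0.798 = 0.25313. For the 'positive' outcome, the likelihood ratio is 0.847/0.23 = 3.6826.
Posterior odds = 0.25313 × 3.6826 = 0.93219, so P(H|E) = 0.93219/(1+0.93219) = 0.4825.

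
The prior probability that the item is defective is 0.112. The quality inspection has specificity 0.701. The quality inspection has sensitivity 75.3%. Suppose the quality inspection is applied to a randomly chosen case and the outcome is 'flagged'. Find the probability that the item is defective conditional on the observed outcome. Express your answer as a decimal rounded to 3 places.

P(H | E) ≈ 0.241

Write H for 'the item is defective'. Prior odds H:¬H = 0.112/0.888 = 0.12613. For the 'flagged' outcome, the likelihood ratio is 0.753/0.299 = 2.5184.
Posterior odds = 0.12613 × 2.5184 = 0.31764, so P(H|E) = 0.31764/(1+0.31764) = 0.241.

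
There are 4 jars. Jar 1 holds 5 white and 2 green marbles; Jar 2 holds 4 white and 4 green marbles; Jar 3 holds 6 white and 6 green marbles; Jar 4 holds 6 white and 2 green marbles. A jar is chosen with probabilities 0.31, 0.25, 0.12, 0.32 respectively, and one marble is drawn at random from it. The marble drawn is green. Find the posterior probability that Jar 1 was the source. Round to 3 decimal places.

Tabulate prior·likelihood by source: [1] prior 0.31, lik 0.2857, product 0.08857; [2] prior 0.25, lik 0.5, product 0.1250; [3] prior 0.12, lik 0.5, product 0.06000; [4] prior 0.32, lik 0.25, product 0.08000.
Normalizing constant = 0.35357; the posterior for Jar 1 is its product over the sum, 0.08857/0.35357 = 0.251.

Posterior probability ≈ 0.251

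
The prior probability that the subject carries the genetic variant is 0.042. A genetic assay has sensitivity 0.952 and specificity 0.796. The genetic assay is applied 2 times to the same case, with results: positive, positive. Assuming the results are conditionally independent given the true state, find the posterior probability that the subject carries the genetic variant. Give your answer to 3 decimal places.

Posterior P(H) ≈ 0.488

Let H be the event that the subject carries the genetic variant; start with P(H) = 0.042. P('positive'|H) = 0.952, P('positive'|¬H) = 0.204.
Update on result 1 ('positive'): P(H) ← 0.952·0.0420 / (0.952·0.0420 + 0.204·0.9580) = 0.039984/0.23542 = 0.1698.
Update on result 2 ('positive'): P(H) ← 0.952·0.1698 / (0.952·0.1698 + 0.204·0.8302) = 0.16169/0.33104 = 0.4884.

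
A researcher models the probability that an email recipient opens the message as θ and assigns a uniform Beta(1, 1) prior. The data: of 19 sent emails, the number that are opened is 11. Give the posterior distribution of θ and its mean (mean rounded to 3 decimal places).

Observing 11 successes and 8 failures updates Beta(1, 1) by adding the success and failure counts to the two shape parameters: α = 1+11 = 12, β = 1+8 = 9.
E[θ | data] = 12/(12+9) = 0.571.

Posterior: Beta(12, 9); mean ≈ 0.571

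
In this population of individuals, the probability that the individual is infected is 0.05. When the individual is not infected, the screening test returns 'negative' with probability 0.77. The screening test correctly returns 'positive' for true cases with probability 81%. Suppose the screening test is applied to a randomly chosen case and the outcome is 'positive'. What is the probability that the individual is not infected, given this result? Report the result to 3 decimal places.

P(¬H | E) ≈ 0.844

Write H for 'the individual is infected'. Prior odds H:¬H = 0.05/0.95 = 0.052632. For the 'positive' outcome, the likelihood ratio is 0.81/0.23 = 3.5217.
Posterior odds = 0.052632 × 3.5217 = 0.18535, so P(H|E) = 0.18535/(1+0.18535) = 0.156. Then P(¬H|E) = 1 − 0.156 = 0.844.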